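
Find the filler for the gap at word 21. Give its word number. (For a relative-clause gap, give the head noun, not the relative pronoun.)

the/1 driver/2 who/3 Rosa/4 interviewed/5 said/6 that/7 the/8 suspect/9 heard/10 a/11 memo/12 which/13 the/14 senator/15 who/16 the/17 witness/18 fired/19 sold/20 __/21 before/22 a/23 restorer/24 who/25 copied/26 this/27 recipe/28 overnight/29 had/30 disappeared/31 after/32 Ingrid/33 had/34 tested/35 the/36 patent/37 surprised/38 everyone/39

12

The gap at 21 is the object of "sold", inside a relative clause.
The relative pronoun is "which" (word 13); it is bound by the head noun immediately before it.
Its filler is the head noun "memo", at word 12.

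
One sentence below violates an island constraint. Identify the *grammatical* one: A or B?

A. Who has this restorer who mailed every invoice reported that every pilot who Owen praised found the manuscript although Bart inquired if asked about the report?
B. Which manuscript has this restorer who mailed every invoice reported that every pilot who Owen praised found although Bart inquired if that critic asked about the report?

B

In A, the wh-phrase is extracted from inside an adjunct island (introduced by "although"), which blocks movement.
In B, the extraction path crosses only that-complement boundaries, which are transparent.
So B is grammatical.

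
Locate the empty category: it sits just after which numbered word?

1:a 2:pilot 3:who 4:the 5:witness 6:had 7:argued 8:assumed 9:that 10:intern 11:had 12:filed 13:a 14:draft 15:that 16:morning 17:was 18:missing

7

The displaced element is "a pilot" (word 2).
It is linked across 1 clause boundary (Ø).
It functions as the subject of "assumed", so the gap sits immediately after word 7 ("argued").
Base order: The witness had argued that a pilot assumed that intern had filed a draft that morning.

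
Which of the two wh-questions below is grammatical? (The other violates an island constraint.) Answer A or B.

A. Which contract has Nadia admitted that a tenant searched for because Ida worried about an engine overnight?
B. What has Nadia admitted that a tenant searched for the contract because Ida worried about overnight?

In B, the wh-phrase is extracted from inside an adjunct island (introduced by "because"), which blocks movement.
In A, the extraction path crosses only that-complement boundaries, which are transparent.
So A is grammatical.

A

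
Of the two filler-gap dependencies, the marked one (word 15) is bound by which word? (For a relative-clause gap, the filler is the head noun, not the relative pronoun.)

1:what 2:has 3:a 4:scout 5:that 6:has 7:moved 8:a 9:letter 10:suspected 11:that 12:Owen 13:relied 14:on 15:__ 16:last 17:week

The marked gap is the object of the preposition "on" of "relied".
Its filler is the fronted wh-phrase "what", at word 1.
(The other dependency links word 4 to a gap after word 5.)

1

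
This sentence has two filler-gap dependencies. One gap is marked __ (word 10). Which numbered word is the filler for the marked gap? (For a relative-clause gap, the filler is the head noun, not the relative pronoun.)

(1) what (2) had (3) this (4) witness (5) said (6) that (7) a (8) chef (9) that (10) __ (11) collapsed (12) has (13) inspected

8

The marked gap is inside the relative clause, the subject of "collapsed".
Its filler is the head noun "chef" (via "that"), at word 8.
(The other dependency links word 1 to a gap after word 13.)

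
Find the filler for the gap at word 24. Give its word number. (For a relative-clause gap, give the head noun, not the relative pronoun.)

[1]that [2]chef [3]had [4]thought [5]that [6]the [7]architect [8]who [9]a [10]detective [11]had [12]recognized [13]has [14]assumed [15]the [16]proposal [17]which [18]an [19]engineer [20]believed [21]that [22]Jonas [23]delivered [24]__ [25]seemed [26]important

16

The gap at 24 is the object of "delivered", inside a relative clause.
The relative pronoun is "which" (word 17); it is bound by the head noun immediately before it.
Its filler is the head noun "proposal", at word 16.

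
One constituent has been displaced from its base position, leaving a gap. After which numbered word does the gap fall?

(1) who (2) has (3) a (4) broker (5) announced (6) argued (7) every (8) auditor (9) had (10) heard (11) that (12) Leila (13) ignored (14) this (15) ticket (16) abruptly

The displaced element is "who" (word 1).
It is linked across 1 clause boundary (Ø).
It functions as the subject of "argued", so the gap sits immediately after word 5 ("announced").
Base order: A broker has announced who argued every auditor had heard that Leila ignored this ticket abruptly.

5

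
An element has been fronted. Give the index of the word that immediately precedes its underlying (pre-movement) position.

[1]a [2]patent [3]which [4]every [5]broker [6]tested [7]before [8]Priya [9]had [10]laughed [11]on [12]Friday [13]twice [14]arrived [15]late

The displaced element is "a patent" (word 2).
It functions as the direct object of "tested", so the gap sits immediately after word 6 ("tested").
Base order: Every broker tested a patent before Priya had laughed on Friday twice.

6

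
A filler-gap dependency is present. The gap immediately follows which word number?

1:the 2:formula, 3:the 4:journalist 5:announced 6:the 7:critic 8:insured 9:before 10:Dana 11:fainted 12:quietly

The displaced element is "the formula" (word 2).
It is linked across 1 clause boundary (Ø).
It functions as the direct object of "insured", so the gap sits immediately after word 8 ("insured").
Base order: The journalist announced the critic insured the formula before Dana fainted quietly.

8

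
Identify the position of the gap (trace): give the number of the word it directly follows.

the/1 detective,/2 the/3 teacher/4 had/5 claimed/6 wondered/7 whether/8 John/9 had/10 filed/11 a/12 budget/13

6

The displaced element is "the detective" (word 2).
It is linked across 1 clause boundary (Ø).
It functions as the subject of "wondered", so the gap sits immediately after word 6 ("claimed").
Base order: The teacher had claimed that the detective wondered whether John had filed a budget.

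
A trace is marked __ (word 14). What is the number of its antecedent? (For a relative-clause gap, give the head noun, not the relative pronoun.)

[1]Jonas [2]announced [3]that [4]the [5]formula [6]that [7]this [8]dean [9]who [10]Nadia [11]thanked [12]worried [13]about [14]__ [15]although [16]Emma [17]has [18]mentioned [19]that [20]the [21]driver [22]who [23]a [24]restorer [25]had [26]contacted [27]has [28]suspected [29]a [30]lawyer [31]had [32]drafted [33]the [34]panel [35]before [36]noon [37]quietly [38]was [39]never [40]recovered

The gap at 14 is the prepositional object of "worried", inside a relative clause.
The relative pronoun is "that" (word 6); it is bound by the head noun immediately before it.
Its filler is the head noun "formula", at word 5.

5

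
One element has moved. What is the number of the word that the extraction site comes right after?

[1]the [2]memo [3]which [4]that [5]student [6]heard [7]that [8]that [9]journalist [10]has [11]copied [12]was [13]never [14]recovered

The displaced element is "the memo" (word 2).
It is linked across 1 clause boundary (that).
It functions as the direct object of "copied", so the gap sits immediately after word 11 ("copied").
Base order: That student heard that that journalist has copied the memo.

11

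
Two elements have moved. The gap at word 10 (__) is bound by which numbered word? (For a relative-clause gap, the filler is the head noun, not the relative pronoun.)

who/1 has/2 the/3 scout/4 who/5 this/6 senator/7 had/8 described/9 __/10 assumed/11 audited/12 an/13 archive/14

The marked gap is inside the relative clause, the direct object of "described".
Its filler is the head noun "scout" (via "who"), at word 4.
(The other dependency links word 1 to a gap after word 11.)

4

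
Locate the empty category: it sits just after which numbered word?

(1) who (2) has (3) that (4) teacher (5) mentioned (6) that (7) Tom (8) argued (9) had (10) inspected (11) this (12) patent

The displaced element is "who" (word 1).
It is linked across 2 clause boundaries (that → Ø).
It functions as the subject of "inspected", so the gap sits immediately after word 8 ("argued").
Base order: That teacher has mentioned that Tom argued who had inspected this patent.

8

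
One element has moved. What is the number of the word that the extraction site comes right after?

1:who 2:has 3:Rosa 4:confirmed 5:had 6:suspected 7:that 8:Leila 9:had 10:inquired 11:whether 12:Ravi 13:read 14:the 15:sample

4

The displaced element is "who" (word 1).
It is linked across 1 clause boundary (Ø).
It functions as the subject of "suspected", so the gap sits immediately after word 4 ("confirmed").
Base order: Rosa has confirmed who had suspected that Leila had inquired whether Ravi read the sample.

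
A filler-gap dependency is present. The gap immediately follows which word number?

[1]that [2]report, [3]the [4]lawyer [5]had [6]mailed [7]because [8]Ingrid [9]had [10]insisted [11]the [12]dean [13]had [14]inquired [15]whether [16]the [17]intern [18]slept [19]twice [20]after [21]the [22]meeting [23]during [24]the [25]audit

6

The displaced element is "that report" (word 2).
It functions as the direct object of "mailed", so the gap sits immediately after word 6 ("mailed").
Base order: The lawyer had mailed that report because Ingrid had insisted the dean had inquired whether the intern slept twice after the meeting during the audit.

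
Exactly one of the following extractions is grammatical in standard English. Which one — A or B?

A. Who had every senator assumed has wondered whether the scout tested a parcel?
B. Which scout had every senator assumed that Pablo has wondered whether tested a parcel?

In B, the wh-phrase is extracted from inside a wh-island (introduced by "whether"), which blocks movement.
In A, the extraction path crosses only that-complement boundaries, which are transparent.
So A is grammatical.

A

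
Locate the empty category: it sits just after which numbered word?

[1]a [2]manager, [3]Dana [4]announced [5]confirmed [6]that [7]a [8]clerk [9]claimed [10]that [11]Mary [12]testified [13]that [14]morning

4

The displaced element is "a manager" (word 2).
It is linked across 1 clause boundary (Ø).
It functions as the subject of "confirmed", so the gap sits immediately after word 4 ("announced").
Base order: Dana announced that a manager confirmed that a clerk claimed that Mary testified that morning.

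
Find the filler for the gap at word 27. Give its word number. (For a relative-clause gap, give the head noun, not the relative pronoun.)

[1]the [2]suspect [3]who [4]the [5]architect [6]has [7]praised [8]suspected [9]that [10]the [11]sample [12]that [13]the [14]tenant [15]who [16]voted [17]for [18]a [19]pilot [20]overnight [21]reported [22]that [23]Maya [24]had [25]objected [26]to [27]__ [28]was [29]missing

The gap at 27 is the prepositional object of "objected", inside a relative clause.
The relative pronoun is "that" (word 12); it is bound by the head noun immediately before it.
Its filler is the head noun "sample", at word 11.

11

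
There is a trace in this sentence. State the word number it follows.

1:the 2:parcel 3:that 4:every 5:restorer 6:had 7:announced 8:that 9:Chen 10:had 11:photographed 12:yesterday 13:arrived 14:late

The displaced element is "the parcel" (word 2).
It is linked across 1 clause boundary (that).
It functions as the direct object of "photographed", so the gap sits immediately after word 11 ("photographed").
Base order: Every restorer had announced that Chen had photographed the parcel yesterday.

11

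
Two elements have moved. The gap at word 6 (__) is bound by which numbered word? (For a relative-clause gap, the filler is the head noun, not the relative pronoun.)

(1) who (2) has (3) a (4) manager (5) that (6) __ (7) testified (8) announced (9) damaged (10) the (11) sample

The marked gap is inside the relative clause, the subject of "testified".
Its filler is the head noun "manager" (via "that"), at word 4.
(The other dependency links word 1 to a gap after word 8.)

4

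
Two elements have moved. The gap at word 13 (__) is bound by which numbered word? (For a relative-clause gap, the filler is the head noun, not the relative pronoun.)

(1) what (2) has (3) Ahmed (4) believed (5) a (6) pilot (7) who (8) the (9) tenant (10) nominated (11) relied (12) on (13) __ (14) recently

1

The marked gap is the object of the preposition "on" of "relied".
Its filler is the fronted wh-phrase "what", at word 1.
(The other dependency links word 6 to a gap after word 10.)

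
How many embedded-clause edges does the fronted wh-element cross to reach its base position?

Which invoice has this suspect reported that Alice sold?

"which invoice" is extracted from the object of "sold".
Boundaries crossed, outermost first: [that] — 1 in total.

1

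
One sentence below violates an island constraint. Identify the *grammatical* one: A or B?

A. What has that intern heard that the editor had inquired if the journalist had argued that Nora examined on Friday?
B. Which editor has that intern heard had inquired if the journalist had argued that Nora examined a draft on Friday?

B

In A, the wh-phrase is extracted from inside a wh-island (introduced by "if"), which blocks movement.
In B, the extraction path crosses only that-complement boundaries, which are transparent.
So B is grammatical.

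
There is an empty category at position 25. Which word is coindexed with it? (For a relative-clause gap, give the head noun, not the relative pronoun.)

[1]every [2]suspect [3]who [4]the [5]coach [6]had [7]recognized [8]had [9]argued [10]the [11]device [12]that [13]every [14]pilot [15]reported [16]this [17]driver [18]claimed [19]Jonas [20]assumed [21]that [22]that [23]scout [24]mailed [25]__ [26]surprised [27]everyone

The gap at 25 is the object of "mailed", inside a relative clause.
The relative pronoun is "that" (word 12); it is bound by the head noun immediately before it.
Its filler is the head noun "device", at word 11.

11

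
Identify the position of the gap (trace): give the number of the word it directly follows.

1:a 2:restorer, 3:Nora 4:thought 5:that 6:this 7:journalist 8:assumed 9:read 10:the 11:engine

8

The displaced element is "a restorer" (word 2).
It is linked across 2 clause boundaries (that → Ø).
It functions as the subject of "read", so the gap sits immediately after word 8 ("assumed").
Base order: Nora thought that this journalist assumed a restorer read the engine.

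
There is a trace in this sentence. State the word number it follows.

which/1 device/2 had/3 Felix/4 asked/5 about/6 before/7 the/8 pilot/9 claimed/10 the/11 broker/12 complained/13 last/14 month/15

The displaced element is "which device" (word 2).
It functions as the object of the preposition "about" of "asked", so the gap sits immediately after word 6 ("about").
Base order: Felix had asked about which device before the pilot claimed the broker complained last month.

6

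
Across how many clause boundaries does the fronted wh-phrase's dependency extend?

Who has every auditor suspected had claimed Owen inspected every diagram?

1

"who" is extracted from the subject of "claimed".
Boundaries crossed, outermost first: [Ø] — 1 in total.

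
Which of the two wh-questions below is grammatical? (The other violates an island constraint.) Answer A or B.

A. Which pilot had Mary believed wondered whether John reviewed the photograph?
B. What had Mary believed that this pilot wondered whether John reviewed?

In B, the wh-phrase is extracted from inside a wh-island (introduced by "whether"), which blocks movement.
In A, the extraction path crosses only that-complement boundaries, which are transparent.
So A is grammatical.

A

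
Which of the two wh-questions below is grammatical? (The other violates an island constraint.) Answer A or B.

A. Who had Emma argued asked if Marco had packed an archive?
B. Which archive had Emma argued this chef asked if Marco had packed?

In B, the wh-phrase is extracted from inside a wh-island (introduced by "if"), which blocks movement.
In A, the extraction path crosses only that-complement boundaries, which are transparent.
So A is grammatical.

A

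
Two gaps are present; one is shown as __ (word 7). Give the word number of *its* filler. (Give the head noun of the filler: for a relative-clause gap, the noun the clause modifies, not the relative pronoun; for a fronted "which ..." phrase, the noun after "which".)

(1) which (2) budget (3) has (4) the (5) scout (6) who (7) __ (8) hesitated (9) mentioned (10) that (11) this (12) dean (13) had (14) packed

5

The marked gap is inside the relative clause, the subject of "hesitated".
Its filler is the head noun "scout" (via "who"), at word 5.
(The other dependency links word 2 to a gap after word 14.)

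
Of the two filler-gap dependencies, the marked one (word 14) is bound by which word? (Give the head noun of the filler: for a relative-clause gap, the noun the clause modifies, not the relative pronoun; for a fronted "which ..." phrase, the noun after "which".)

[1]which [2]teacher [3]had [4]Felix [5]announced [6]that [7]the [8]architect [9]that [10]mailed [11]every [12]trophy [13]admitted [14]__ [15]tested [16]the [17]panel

2

The marked gap is the subject of "tested".
Its filler is the fronted wh-phrase "which teacher", at word 2.
(The other dependency links word 8 to a gap after word 9.)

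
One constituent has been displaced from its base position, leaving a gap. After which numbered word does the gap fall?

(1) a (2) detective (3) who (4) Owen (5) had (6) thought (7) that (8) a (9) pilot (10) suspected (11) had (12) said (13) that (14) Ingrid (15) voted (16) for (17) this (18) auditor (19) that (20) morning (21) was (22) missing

The displaced element is "a detective" (word 2).
It is linked across 2 clause boundaries (that → Ø).
It functions as the subject of "said", so the gap sits immediately after word 10 ("suspected").
Base order: Owen had thought that a pilot suspected a detective had said that Ingrid voted for this auditor that morning.

10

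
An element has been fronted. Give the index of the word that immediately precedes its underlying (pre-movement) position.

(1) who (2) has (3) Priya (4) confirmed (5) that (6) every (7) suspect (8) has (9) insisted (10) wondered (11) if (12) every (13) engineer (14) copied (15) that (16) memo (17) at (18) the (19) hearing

The displaced element is "who" (word 1).
It is linked across 2 clause boundaries (that → Ø).
It functions as the subject of "wondered", so the gap sits immediately after word 9 ("insisted").
Base order: Priya has confirmed that every suspect has insisted that who wondered if every engineer copied that memo at the hearing.

9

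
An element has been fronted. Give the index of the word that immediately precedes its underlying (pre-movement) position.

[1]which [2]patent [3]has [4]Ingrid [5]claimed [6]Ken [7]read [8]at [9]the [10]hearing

7

The displaced element is "which patent" (word 2).
It is linked across 1 clause boundary (Ø).
It functions as the direct object of "read", so the gap sits immediately after word 7 ("read").
Base order: Ingrid has claimed Ken read which patent at the hearing.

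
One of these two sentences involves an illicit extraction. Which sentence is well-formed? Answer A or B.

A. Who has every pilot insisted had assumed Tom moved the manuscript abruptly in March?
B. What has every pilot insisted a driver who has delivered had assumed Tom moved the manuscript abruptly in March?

In B, the wh-phrase is extracted from inside a complex-NP island (relative clause) (introduced by "who"), which blocks movement.
In A, the extraction path crosses only that-complement boundaries, which are transparent.
So A is grammatical.

A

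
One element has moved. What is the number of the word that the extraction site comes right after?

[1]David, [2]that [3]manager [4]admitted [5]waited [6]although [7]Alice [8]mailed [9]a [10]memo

The displaced element is "David" (word 1).
It is linked across 1 clause boundary (Ø).
It functions as the subject of "waited", so the gap sits immediately after word 4 ("admitted").
Base order: That manager admitted that David waited although Alice mailed a memo.

4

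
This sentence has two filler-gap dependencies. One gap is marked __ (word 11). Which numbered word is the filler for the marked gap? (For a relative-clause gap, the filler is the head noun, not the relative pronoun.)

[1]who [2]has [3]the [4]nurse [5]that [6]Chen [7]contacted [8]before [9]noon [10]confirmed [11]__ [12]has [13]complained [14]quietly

The marked gap is the subject of "complained".
Its filler is the fronted wh-phrase "who", at word 1.
(The other dependency links word 4 to a gap after word 7.)

1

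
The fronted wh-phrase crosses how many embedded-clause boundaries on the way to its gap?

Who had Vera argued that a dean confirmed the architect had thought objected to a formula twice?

"who" is extracted from the subject of "objected".
Boundaries crossed, outermost first: [that], [Ø], [Ø] — 3 in total.

3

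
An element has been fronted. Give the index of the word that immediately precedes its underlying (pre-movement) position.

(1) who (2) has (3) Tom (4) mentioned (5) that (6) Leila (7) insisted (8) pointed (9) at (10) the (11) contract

7

The displaced element is "who" (word 1).
It is linked across 2 clause boundaries (that → Ø).
It functions as the subject of "pointed", so the gap sits immediately after word 7 ("insisted").
Base order: Tom has mentioned that Leila insisted that who pointed at the contract.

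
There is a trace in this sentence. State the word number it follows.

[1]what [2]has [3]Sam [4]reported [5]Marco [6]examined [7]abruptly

The displaced element is "what" (word 1).
It is linked across 1 clause boundary (Ø).
It functions as the direct object of "examined", so the gap sits immediately after word 6 ("examined").
Base order: Sam has reported Marco examined what abruptly.

6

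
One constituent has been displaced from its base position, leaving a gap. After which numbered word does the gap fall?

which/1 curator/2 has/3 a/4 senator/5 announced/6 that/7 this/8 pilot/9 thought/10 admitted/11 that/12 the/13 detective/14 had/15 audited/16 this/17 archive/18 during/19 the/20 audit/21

The displaced element is "which curator" (word 2).
It is linked across 2 clause boundaries (that → Ø).
It functions as the subject of "admitted", so the gap sits immediately after word 10 ("thought").
Base order: A senator has announced that this pilot thought that which curator admitted that the detective had audited this archive during the audit.

10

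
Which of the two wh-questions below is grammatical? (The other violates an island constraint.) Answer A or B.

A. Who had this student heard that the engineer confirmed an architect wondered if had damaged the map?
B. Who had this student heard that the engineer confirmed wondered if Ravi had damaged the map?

In A, the wh-phrase is extracted from inside a wh-island (introduced by "if"), which blocks movement.
In B, the extraction path crosses only that-complement boundaries, which are transparent.
So B is grammatical.

B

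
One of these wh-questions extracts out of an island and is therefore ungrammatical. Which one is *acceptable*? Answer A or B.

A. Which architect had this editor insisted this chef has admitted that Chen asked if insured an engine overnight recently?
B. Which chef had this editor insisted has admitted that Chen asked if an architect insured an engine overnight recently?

In A, the wh-phrase is extracted from inside a wh-island (introduced by "if"), which blocks movement.
In B, the extraction path crosses only that-complement boundaries, which are transparent.
So B is grammatical.

B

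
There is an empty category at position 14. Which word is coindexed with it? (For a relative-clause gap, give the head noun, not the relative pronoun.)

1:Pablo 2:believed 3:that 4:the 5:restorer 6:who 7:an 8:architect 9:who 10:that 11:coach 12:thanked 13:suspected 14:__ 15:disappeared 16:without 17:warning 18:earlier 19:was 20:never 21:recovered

5

The gap at 14 is the subject of "disappeared", inside a relative clause.
The relative pronoun is "who" (word 6); it is bound by the head noun immediately before it.
Its filler is the head noun "restorer", at word 5.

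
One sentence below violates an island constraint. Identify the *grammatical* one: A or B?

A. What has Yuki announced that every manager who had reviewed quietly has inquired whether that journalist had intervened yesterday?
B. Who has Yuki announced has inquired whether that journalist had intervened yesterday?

B

In A, the wh-phrase is extracted from inside a complex-NP island (relative clause) (introduced by "who"), which blocks movement.
In B, the extraction path crosses only that-complement boundaries, which are transparent.
So B is grammatical.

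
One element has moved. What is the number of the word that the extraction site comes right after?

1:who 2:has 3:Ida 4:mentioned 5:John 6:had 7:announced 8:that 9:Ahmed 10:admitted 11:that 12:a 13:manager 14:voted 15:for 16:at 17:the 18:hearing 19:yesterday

The displaced element is "who" (word 1).
It is linked across 3 clause boundaries (Ø → that → that).
It functions as the object of the preposition "for" of "voted", so the gap sits immediately after word 15 ("for").
Base order: Ida has mentioned John had announced that Ahmed admitted that a manager voted for who at the hearing yesterday.

15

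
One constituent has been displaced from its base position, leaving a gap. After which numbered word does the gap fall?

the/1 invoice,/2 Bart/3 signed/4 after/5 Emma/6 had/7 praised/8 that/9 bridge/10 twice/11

The displaced element is "the invoice" (word 2).
It functions as the direct object of "signed", so the gap sits immediately after word 4 ("signed").
Base order: Bart signed the invoice after Emma had praised that bridge twice.

4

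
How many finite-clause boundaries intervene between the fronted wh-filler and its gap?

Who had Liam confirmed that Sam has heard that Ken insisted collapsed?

"who" is extracted from the subject of "collapsed".
Boundaries crossed, outermost first: [that], [that], [Ø] — 3 in total.

3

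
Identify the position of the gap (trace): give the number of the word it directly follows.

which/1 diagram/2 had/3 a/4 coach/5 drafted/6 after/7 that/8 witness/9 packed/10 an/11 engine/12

6

The displaced element is "which diagram" (word 2).
It functions as the direct object of "drafted", so the gap sits immediately after word 6 ("drafted").
Base order: A coach had drafted which diagram after that witness packed an engine.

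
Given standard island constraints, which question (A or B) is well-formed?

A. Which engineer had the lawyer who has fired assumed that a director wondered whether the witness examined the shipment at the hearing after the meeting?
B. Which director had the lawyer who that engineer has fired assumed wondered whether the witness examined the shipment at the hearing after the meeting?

In A, the wh-phrase is extracted from inside a complex-NP island (relative clause) (introduced by "who"), which blocks movement.
In B, the extraction path crosses only that-complement boundaries, which are transparent.
So B is grammatical.

B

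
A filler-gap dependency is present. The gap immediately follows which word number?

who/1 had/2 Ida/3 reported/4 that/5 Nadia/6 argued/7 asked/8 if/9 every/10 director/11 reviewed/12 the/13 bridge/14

The displaced element is "who" (word 1).
It is linked across 2 clause boundaries (that → Ø).
It functions as the subject of "asked", so the gap sits immediately after word 7 ("argued").
Base order: Ida had reported that Nadia argued that who asked if every director reviewed the bridge.

7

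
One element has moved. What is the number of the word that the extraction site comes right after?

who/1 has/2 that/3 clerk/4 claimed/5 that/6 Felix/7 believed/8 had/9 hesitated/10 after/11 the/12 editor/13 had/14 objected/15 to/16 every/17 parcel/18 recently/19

8

The displaced element is "who" (word 1).
It is linked across 2 clause boundaries (that → Ø).
It functions as the subject of "hesitated", so the gap sits immediately after word 8 ("believed").
Base order: That clerk has claimed that Felix believed that who had hesitated after the editor had objected to every parcel recently.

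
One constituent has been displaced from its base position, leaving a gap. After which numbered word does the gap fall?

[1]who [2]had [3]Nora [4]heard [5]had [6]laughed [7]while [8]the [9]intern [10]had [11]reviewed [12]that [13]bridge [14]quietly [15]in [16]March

The displaced element is "who" (word 1).
It is linked across 1 clause boundary (Ø).
It functions as the subject of "laughed", so the gap sits immediately after word 4 ("heard").
Base order: Nora had heard that who had laughed while the intern had reviewed that bridge quietly in March.

4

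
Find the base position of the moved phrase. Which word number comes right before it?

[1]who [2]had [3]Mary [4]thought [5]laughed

The displaced element is "who" (word 1).
It is linked across 1 clause boundary (Ø).
It functions as the subject of "laughed", so the gap sits immediately after word 4 ("thought").
Base order: Mary had thought that who laughed.

4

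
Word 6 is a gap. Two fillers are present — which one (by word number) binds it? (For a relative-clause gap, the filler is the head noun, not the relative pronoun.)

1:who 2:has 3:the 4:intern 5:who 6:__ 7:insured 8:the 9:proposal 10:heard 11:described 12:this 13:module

The marked gap is inside the relative clause, the subject of "insured".
Its filler is the head noun "intern" (via "who"), at word 4.
(The other dependency links word 1 to a gap after word 10.)

4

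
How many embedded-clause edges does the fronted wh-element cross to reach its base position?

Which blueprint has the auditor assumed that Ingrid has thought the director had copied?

"which blueprint" is extracted from the object of "copied".
Boundaries crossed, outermost first: [that], [Ø] — 2 in total.

2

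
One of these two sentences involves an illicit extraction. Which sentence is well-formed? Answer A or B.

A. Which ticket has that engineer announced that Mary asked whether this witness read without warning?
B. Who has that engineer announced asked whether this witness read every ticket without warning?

B

In A, the wh-phrase is extracted from inside a wh-island (introduced by "whether"), which blocks movement.
In B, the extraction path crosses only that-complement boundaries, which are transparent.
So B is grammatical.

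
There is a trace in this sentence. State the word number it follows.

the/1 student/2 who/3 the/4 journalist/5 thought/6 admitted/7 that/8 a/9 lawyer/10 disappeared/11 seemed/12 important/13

6

The displaced element is "the student" (word 2).
It is linked across 1 clause boundary (Ø).
It functions as the subject of "admitted", so the gap sits immediately after word 6 ("thought").
Base order: The journalist thought that the student admitted that a lawyer disappeared.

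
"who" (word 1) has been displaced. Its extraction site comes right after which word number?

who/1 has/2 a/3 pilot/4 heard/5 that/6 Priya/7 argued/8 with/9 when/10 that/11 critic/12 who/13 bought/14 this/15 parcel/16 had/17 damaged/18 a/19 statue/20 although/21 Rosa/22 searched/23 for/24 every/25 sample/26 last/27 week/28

9

The displaced element is "who" (word 1).
It is linked across 1 clause boundary (that).
It functions as the object of the preposition "with" of "argued", so the gap sits immediately after word 9 ("with").
Base order: A pilot has heard that Priya argued with who when that critic who bought this parcel had damaged a statue although Rosa searched for every sample last week.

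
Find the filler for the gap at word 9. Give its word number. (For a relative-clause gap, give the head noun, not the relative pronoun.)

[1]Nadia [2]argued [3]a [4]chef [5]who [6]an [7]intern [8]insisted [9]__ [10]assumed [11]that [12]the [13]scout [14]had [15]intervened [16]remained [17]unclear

4

The gap at 9 is the subject of "assumed", inside a relative clause.
The relative pronoun is "who" (word 5); it is bound by the head noun immediately before it.
Its filler is the head noun "chef", at word 4.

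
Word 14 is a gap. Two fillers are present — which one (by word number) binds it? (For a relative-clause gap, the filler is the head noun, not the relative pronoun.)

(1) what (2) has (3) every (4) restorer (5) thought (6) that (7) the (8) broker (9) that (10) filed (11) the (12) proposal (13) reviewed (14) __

The marked gap is the direct object of "reviewed".
Its filler is the fronted wh-phrase "what", at word 1.
(The other dependency links word 8 to a gap after word 9.)

1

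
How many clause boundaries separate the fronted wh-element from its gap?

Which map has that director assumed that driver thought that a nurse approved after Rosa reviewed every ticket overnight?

2

"which map" is extracted from the object of "approved".
Boundaries crossed, outermost first: [Ø], [that] — 2 in total.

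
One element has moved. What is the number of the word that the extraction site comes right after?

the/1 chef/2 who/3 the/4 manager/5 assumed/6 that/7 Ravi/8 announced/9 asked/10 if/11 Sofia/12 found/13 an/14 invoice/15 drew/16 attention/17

9

The displaced element is "the chef" (word 2).
It is linked across 2 clause boundaries (that → Ø).
It functions as the subject of "asked", so the gap sits immediately after word 9 ("announced").
Base order: The manager assumed that Ravi announced the chef asked if Sofia found an invoice.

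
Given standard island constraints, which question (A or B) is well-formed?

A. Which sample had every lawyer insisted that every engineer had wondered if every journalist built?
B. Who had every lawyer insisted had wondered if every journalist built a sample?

In A, the wh-phrase is extracted from inside a wh-island (introduced by "if"), which blocks movement.
In B, the extraction path crosses only that-complement boundaries, which are transparent.
So B is grammatical.

B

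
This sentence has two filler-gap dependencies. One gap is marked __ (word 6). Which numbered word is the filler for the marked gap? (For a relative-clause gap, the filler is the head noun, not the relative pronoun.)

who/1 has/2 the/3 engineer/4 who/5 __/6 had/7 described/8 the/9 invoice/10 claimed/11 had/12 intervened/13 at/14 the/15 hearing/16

The marked gap is inside the relative clause, the subject of "described".
Its filler is the head noun "engineer" (via "who"), at word 4.
(The other dependency links word 1 to a gap after word 11.)

4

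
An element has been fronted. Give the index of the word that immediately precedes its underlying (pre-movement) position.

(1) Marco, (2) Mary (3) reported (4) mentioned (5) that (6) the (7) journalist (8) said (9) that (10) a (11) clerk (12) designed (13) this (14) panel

The displaced element is "Marco" (word 1).
It is linked across 1 clause boundary (Ø).
It functions as the subject of "mentioned", so the gap sits immediately after word 3 ("reported").
Base order: Mary reported that Marco mentioned that the journalist said that a clerk designed this panel.

3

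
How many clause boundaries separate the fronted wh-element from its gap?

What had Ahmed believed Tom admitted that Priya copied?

"what" is extracted from the object of "copied".
Boundaries crossed, outermost first: [Ø], [that] — 2 in total.

2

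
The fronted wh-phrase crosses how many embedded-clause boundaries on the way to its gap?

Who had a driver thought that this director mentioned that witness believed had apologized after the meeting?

"who" is extracted from the subject of "apologized".
Boundaries crossed, outermost first: [that], [Ø], [Ø] — 3 in total.

3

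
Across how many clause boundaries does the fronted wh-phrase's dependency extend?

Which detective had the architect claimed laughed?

1

"which detective" is extracted from the subject of "laughed".
Boundaries crossed, outermost first: [Ø] — 1 in total.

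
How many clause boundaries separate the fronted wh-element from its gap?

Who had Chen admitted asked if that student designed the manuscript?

"who" is extracted from the subject of "asked".
Boundaries crossed, outermost first: [Ø] — 1 in total.

1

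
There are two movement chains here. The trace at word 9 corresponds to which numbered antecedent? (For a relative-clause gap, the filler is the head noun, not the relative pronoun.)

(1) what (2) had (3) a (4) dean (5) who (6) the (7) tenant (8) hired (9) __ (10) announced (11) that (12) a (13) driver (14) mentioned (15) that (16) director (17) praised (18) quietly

4

The marked gap is inside the relative clause, the direct object of "hired".
Its filler is the head noun "dean" (via "who"), at word 4.
(The other dependency links word 1 to a gap after word 17.)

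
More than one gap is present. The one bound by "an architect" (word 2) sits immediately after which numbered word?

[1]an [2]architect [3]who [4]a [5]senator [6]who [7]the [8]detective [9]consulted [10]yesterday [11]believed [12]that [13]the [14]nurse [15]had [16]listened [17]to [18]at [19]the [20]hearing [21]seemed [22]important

17

The displaced element is "an architect" (word 2).
It is linked across 1 clause boundary (that).
It functions as the object of the preposition "to" of "listened", so the gap sits immediately after word 17 ("to").
Base order: A senator who the detective consulted yesterday believed that the nurse had listened to an architect at the hearing.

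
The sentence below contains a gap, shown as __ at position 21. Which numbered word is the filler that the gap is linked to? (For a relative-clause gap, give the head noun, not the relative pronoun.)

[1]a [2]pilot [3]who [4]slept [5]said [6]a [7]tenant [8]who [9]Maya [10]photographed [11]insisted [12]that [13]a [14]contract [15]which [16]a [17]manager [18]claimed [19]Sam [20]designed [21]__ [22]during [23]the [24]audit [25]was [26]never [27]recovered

14

The gap at 21 is the object of "designed", inside a relative clause.
The relative pronoun is "which" (word 15); it is bound by the head noun immediately before it.
Its filler is the head noun "contract", at word 14.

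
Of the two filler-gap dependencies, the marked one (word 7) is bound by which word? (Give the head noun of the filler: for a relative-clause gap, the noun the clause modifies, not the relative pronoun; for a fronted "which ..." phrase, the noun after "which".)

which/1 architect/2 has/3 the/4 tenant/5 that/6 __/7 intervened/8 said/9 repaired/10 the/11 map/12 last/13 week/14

5

The marked gap is inside the relative clause, the subject of "intervened".
Its filler is the head noun "tenant" (via "that"), at word 5.
(The other dependency links word 2 to a gap after word 9.)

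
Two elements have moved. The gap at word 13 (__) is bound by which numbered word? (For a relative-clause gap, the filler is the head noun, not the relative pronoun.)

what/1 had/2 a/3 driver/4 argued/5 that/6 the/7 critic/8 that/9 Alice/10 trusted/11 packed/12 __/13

1

The marked gap is the direct object of "packed".
Its filler is the fronted wh-phrase "what", at word 1.
(The other dependency links word 8 to a gap after word 11.)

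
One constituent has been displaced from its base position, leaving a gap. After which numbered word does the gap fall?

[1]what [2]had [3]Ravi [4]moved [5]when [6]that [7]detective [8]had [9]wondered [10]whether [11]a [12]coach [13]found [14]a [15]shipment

4

The displaced element is "what" (word 1).
It functions as the direct object of "moved", so the gap sits immediately after word 4 ("moved").
Base order: Ravi had moved what when that detective had wondered whether a coach found a shipment.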